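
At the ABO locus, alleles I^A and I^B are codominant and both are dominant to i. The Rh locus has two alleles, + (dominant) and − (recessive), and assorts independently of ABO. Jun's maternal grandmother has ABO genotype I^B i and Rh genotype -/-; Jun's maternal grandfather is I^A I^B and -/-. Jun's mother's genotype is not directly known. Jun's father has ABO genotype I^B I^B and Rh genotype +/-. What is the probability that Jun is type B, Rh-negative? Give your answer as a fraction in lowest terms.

Jun's mother's ABO genotype from I^B i × I^A I^B: 1/4 I^A I^B, 1/4 I^A i, 1/4 I^B I^B, 1/4 I^B i.
Crossing each possibility with the father I^B I^B and summing P(type B): 1/4·1/2 + 1/4·1/2 + 1/4·1 + 1/4·1 = 3/4.
Similarly for Rh via the mother's Rh distribution: P(Rh-) = 1/2.
Independent loci: 3/4 × 1/2 = 3/8.

3/8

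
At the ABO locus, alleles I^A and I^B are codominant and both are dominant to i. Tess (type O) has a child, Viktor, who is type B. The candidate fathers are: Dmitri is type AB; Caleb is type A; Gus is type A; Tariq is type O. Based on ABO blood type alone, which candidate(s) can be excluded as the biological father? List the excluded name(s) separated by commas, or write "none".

Caleb, Gus, Tariq

A candidate is excluded only if no genotype consistent with his phenotype could produce a type B child with a type O mother.
Caleb (type A): no genotype consistent with that phenotype can produce a type-B child with a type-O mother.
Gus (type A): no genotype consistent with that phenotype can produce a type-B child with a type-O mother.
Tariq (type O): no genotype consistent with that phenotype can produce a type-B child with a type-O mother.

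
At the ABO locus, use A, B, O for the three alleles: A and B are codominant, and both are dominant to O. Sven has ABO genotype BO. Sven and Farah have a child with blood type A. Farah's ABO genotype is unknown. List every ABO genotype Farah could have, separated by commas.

AA, AB, AO

For each candidate genotype of Farah, check whether crossing it with BO can produce every observed child phenotype.
  AA → possible child types {A, AB} ✓
  AB → possible child types {A, B, AB} ✓
  AO → possible child types {O, A, B, AB} ✓
  BB → possible child types {B} ✗
  BO → possible child types {O, B} ✗
  OO → possible child types {O, B} ✗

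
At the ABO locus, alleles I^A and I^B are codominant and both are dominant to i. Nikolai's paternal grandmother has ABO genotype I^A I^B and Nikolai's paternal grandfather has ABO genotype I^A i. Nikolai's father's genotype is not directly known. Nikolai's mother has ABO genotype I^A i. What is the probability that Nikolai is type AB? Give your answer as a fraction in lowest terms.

Nikolai's father's ABO genotype from I^A I^B × I^A i: 1/4 I^A I^A, 1/4 I^A I^B, 1/4 I^A i, 1/4 I^B i.
Crossing each possibility with the mother I^A i and summing P(type AB): 1/4·0 + 1/4·1/4 + 1/4·0 + 1/4·1/4 = 1/8.

1/8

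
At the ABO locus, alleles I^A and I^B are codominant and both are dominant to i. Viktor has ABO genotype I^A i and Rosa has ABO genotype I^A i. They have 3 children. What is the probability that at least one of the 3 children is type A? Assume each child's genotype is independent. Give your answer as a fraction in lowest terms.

63/64

ABO cross I^A i × I^A i → 1/4 O, 3/4 A.
So P(type A) = 3/4 per child.
P(none) = (1/4)^3 = 1/64; P(at least one) = 1 − 1/64 = 63/64.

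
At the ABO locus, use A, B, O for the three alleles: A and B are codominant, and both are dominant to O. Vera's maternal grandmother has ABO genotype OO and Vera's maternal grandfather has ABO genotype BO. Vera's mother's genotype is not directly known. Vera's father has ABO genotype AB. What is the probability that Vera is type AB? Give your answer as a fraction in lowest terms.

Vera's mother's ABO genotype from OO × BO: 1/2 BO, 1/2 OO.
Crossing each possibility with the father AB and summing P(type AB): 1/2·1/4 + 1/2·0 = 1/8.

1/8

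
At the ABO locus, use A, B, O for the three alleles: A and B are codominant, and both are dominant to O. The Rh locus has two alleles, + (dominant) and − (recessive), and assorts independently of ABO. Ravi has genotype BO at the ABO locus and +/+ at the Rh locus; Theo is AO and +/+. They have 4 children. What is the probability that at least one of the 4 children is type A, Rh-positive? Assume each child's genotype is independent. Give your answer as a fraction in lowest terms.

175/256

ABO cross BO × AO → 1/4 O, 1/4 A, 1/4 B, 1/4 AB.
Rh cross +/+ × +/+ → 1 Rh+; so P(type A, Rh-positive) = 1/4 × 1 = 1/4 per child.
P(none) = (3/4)^4 = 81/256; P(at least one) = 1 − 81/256 = 175/256.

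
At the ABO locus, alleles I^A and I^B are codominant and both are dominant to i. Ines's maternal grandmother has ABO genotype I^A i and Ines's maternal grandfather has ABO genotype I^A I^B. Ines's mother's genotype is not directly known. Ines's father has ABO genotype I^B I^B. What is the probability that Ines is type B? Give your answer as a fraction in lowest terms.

Ines's mother's ABO genotype from I^A i × I^A I^B: 1/4 I^A I^A, 1/4 I^A I^B, 1/4 I^A i, 1/4 I^B i.
Crossing each possibility with the father I^B I^B and summing P(type B): 1/4·0 + 1/4·1/2 + 1/4·1/2 + 1/4·1 = 1/2.

1/2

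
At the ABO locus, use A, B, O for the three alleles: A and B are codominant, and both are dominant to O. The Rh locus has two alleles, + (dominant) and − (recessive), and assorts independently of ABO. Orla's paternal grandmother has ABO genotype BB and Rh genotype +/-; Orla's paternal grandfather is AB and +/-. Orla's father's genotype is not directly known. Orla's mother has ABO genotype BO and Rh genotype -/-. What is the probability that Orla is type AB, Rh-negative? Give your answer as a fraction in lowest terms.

Orla's father's ABO genotype from BB × AB: 1/2 AB, 1/2 BB.
Crossing each possibility with the mother BO and summing P(type AB): 1/2·1/4 + 1/2·0 = 1/8.
Similarly for Rh via the father's Rh distribution: P(Rh-) = 1/2.
Independent loci: 1/8 × 1/2 = 1/16.

1/16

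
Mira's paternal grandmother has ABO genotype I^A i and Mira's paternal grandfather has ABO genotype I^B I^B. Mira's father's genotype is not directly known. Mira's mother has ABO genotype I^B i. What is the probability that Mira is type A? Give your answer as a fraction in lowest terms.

Mira's father's ABO genotype from I^A i × I^B I^B: 1/2 I^A I^B, 1/2 I^B i.
Crossing each possibility with the mother I^B i and summing P(type A): 1/2·1/4 + 1/2·0 = 1/8.

1/8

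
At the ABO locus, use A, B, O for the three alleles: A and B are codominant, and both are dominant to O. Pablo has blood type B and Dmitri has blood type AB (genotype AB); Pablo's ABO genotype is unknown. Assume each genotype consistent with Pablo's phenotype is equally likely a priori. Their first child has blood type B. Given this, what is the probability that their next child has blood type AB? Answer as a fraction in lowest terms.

3/8

Possible genotypes: Pablo ∈ {BB, BO}; Dmitri ∈ {AB}.
Weight each parental genotype pair by prior × P(type-B child):
  BB × AB: posterior weight 1/2; P(next child type AB) = 1/2.
  BO × AB: posterior weight 1/2; P(next child type AB) = 1/4.
Weighted sum = 3/8.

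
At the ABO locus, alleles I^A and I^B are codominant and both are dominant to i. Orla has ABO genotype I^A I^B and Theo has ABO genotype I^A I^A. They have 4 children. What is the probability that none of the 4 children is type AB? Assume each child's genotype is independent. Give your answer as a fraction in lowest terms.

1/16

ABO cross I^A I^B × I^A I^A → 1/2 A, 1/2 AB.
So P(type AB) = 1/2 per child.
P(not type AB) = 1/2 for one child; (1/2)^4 = 1/16.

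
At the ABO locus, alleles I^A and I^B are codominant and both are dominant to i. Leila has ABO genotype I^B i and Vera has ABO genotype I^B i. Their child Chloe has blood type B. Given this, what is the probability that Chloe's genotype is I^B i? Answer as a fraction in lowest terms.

Cross I^B i × I^B i → 1/4 I^B I^B, 1/2 I^B i, 1/4 i i.
Type-B genotypes among offspring: I^B I^B (1/4), I^B i (1/2); total 3/4.
P(I^B i | type B) = (1/2) / (3/4) = 2/3.

2/3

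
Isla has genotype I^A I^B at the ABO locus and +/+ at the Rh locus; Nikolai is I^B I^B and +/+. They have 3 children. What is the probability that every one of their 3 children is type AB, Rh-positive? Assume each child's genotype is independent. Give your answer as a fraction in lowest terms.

ABO cross I^A I^B × I^B I^B → 1/2 B, 1/2 AB.
Rh cross +/+ × +/+ → 1 Rh+; so P(type AB, Rh-positive) = 1/2 × 1 = 1/2 per child.
All 3 independent: (1/2)^3 = 1/8.

1/8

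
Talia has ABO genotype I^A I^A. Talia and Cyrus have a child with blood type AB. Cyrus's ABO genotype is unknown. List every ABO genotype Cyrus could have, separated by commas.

I^A I^B, I^B I^B, I^B i

For each candidate genotype of Cyrus, check whether crossing it with I^A I^A can produce every observed child phenotype.
  I^A I^A → possible child types {A} ✗
  I^A I^B → possible child types {A, AB} ✓
  I^A i → possible child types {A} ✗
  I^B I^B → possible child types {AB} ✓
  I^B i → possible child types {A, AB} ✓
  i i → possible child types {A} ✗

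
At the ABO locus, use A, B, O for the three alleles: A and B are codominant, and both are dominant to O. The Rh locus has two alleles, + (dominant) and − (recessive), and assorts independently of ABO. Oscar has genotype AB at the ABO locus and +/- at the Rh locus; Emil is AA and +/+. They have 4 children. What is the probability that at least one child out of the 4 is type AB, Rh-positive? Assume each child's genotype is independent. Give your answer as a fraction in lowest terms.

15/16

ABO cross AB × AA → 1/2 A, 1/2 AB.
Rh cross +/- × +/+ → 1 Rh+; so P(type AB, Rh-positive) = 1/2 × 1 = 1/2 per child.
P(none) = (1/2)^4 = 1/16; P(at least one) = 1 − 1/16 = 15/16.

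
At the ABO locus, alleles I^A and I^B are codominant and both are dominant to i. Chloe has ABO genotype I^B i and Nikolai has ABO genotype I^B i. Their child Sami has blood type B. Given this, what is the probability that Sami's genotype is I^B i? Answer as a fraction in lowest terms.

2/3

Cross I^B i × I^B i → 1/4 I^B I^B, 1/2 I^B i, 1/4 i i.
Type-B genotypes among offspring: I^B I^B (1/4), I^B i (1/2); total 3/4.
P(I^B i | type B) = (1/2) / (3/4) = 2/3.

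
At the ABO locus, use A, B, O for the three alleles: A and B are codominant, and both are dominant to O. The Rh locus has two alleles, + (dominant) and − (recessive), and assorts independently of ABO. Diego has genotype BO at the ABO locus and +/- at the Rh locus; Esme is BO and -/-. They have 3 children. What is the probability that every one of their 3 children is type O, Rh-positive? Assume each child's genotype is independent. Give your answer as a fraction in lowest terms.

1/512

ABO cross BO × BO → 1/4 O, 3/4 B.
Rh cross +/- × -/- → 1/2 Rh+, 1/2 Rh-; so P(type O, Rh-positive) = 1/4 × 1/2 = 1/8 per child.
All 3 independent: (1/8)^3 = 1/512.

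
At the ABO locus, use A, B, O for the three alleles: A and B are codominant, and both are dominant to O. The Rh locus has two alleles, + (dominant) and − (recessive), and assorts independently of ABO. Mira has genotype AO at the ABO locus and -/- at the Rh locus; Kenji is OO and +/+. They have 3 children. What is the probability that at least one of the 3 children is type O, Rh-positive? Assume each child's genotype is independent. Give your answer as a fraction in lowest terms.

7/8

ABO cross AO × OO → 1/2 O, 1/2 A.
Rh cross -/- × +/+ → 1 Rh+; so P(type O, Rh-positive) = 1/2 × 1 = 1/2 per child.
P(none) = (1/2)^3 = 1/8; P(at least one) = 1 − 1/8 = 7/8.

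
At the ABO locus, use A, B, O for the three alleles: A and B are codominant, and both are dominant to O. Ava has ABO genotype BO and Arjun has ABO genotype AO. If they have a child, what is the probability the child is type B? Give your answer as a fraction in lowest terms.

1/4

ABO cross BO × AO → offspring phenotypes: 1/4 O, 1/4 A, 1/4 B, 1/4 AB.
So P(type B) = 1/4.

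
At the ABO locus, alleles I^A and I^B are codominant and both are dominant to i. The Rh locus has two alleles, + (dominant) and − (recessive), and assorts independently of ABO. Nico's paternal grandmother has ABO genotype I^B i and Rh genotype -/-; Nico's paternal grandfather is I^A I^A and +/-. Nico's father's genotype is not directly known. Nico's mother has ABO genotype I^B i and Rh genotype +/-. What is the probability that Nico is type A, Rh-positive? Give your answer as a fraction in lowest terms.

5/32

Nico's father's ABO genotype from I^B i × I^A I^A: 1/2 I^A I^B, 1/2 I^A i.
Crossing each possibility with the mother I^B i and summing P(type A): 1/2·1/4 + 1/2·1/4 = 1/4.
Similarly for Rh via the father's Rh distribution: P(Rh+) = 5/8.
Independent loci: 1/4 × 5/8 = 5/32.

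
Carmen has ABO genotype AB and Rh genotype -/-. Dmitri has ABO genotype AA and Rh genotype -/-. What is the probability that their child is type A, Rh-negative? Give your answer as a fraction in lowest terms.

ABO cross AB × AA → offspring phenotypes: 1/2 A, 1/2 AB.
Rh cross -/- × -/- → 1 Rh-.
Independent loci: P(type A, Rh-negative) = 1/2 × 1 = 1/2.

1/2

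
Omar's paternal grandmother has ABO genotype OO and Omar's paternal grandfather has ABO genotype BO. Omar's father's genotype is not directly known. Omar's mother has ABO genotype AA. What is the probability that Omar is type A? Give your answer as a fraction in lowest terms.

Omar's father's ABO genotype from OO × BO: 1/2 BO, 1/2 OO.
Crossing each possibility with the mother AA and summing P(type A): 1/2·1/2 + 1/2·1 = 3/4.

3/4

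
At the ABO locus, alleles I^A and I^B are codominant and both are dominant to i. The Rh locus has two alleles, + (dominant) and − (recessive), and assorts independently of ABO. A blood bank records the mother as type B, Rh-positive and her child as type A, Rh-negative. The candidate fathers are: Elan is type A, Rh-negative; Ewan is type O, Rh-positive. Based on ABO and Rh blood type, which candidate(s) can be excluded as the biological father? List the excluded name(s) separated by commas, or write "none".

Ewan

A candidate is excluded only if no genotype consistent with his phenotype could produce a type A, Rh-negative child with a type B, Rh-positive mother.
Ewan (type O, Rh+): no genotype consistent with that phenotype can produce a type-A Rh- child with a type-B mother.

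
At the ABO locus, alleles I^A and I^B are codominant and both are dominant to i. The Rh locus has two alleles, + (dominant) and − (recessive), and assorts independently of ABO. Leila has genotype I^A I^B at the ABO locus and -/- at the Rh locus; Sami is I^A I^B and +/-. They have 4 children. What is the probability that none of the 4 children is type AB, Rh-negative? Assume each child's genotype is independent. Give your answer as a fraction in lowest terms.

ABO cross I^A I^B × I^A I^B → 1/4 A, 1/4 B, 1/2 AB.
Rh cross -/- × +/- → 1/2 Rh+, 1/2 Rh-; so P(type AB, Rh-negative) = 1/2 × 1/2 = 1/4 per child.
P(not type AB, Rh-negative) = 3/4 for one child; (3/4)^4 = 81/256.

81/256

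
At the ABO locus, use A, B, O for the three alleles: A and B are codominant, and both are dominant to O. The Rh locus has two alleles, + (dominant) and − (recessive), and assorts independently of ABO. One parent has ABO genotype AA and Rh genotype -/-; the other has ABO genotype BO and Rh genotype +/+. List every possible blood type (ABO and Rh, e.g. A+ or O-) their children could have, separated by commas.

A+, AB+

Gametes from AA × BO give offspring ABO genotypes AB, AO, i.e. phenotypes A, AB.
Rh cross -/- × +/+ → phenotypes Rh+.
Combining independently: A+, AB+.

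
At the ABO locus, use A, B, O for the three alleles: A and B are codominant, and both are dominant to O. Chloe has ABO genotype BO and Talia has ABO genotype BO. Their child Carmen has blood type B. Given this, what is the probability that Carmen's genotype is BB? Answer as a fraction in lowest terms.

1/3

Cross BO × BO → 1/4 BB, 1/2 BO, 1/4 OO.
Type-B genotypes among offspring: BB (1/4), BO (1/2); total 3/4.
P(BB | type B) = (1/4) / (3/4) = 1/3.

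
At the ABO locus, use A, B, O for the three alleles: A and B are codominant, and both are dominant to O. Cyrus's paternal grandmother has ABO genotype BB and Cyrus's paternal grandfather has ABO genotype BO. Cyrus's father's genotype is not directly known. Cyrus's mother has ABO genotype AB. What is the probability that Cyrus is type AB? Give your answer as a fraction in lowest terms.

3/8

Cyrus's father's ABO genotype from BB × BO: 1/2 BB, 1/2 BO.
Crossing each possibility with the mother AB and summing P(type AB): 1/2·1/2 + 1/2·1/4 = 3/8.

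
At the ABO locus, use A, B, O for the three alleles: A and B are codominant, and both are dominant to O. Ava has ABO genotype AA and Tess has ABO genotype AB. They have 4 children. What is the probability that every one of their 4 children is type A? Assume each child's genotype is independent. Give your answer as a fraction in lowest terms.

ABO cross AA × AB → 1/2 A, 1/2 AB.
So P(type A) = 1/2 per child.
All 4 independent: (1/2)^4 = 1/16.

1/16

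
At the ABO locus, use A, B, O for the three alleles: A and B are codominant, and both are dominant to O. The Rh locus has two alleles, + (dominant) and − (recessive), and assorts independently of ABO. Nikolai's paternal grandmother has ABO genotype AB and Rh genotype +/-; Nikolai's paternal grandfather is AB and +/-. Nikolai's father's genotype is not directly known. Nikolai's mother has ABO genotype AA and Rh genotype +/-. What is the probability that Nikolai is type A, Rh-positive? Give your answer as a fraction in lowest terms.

3/8

Nikolai's father's ABO genotype from AB × AB: 1/4 AA, 1/2 AB, 1/4 BB.
Crossing each possibility with the mother AA and summing P(type A): 1/4·1 + 1/2·1/2 + 1/4·0 = 1/2.
Similarly for Rh via the father's Rh distribution: P(Rh+) = 3/4.
Independent loci: 1/2 × 3/4 = 3/8.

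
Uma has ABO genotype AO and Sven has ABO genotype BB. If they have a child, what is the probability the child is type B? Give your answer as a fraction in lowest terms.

1/2

ABO cross AO × BB → offspring phenotypes: 1/2 B, 1/2 AB.
So P(type B) = 1/2.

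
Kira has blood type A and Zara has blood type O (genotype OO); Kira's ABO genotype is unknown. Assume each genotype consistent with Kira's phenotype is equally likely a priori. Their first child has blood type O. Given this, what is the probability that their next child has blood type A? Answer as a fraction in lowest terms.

Possible genotypes: Kira ∈ {AA, AO}; Zara ∈ {OO}.
Weight each parental genotype pair by prior × P(type-O child):
  AO × OO: posterior weight 1; P(next child type A) = 1/2.
Weighted sum = 1/2.

1/2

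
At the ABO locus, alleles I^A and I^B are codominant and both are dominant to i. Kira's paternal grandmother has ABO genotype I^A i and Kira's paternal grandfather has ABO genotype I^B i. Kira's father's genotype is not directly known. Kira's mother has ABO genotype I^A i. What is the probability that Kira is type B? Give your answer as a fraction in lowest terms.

1/8

Kira's father's ABO genotype from I^A i × I^B i: 1/4 I^A I^B, 1/4 I^A i, 1/4 I^B i, 1/4 i i.
Crossing each possibility with the mother I^A i and summing P(type B): 1/4·1/4 + 1/4·0 + 1/4·1/4 + 1/4·0 = 1/8.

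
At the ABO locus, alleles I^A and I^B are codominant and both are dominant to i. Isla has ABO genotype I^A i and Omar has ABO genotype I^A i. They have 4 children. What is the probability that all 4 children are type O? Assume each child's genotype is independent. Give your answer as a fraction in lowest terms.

1/256

ABO cross I^A i × I^A i → 1/4 O, 3/4 A.
So P(type O) = 1/4 per child.
All 4 independent: (1/4)^4 = 1/256.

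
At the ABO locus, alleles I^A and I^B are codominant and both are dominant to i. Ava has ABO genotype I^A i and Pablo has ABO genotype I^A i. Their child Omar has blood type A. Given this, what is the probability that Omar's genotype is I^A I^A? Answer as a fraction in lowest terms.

1/3

Cross I^A i × I^A i → 1/4 I^A I^A, 1/2 I^A i, 1/4 i i.
Type-A genotypes among offspring: I^A I^A (1/4), I^A i (1/2); total 3/4.
P(I^A I^A | type A) = (1/4) / (3/4) = 1/3.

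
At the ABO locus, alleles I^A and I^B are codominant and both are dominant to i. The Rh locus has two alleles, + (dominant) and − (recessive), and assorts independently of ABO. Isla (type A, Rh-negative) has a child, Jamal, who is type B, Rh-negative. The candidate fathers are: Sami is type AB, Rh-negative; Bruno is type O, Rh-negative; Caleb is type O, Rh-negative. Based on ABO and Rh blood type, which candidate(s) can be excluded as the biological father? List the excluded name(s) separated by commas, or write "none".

Bruno, Caleb

A candidate is excluded only if no genotype consistent with his phenotype could produce a type B, Rh-negative child with a type A, Rh-negative mother.
Bruno (type O, Rh-): no genotype consistent with that phenotype can produce a type-B Rh- child with a type-A mother.
Caleb (type O, Rh-): no genotype consistent with that phenotype can produce a type-B Rh- child with a type-A mother.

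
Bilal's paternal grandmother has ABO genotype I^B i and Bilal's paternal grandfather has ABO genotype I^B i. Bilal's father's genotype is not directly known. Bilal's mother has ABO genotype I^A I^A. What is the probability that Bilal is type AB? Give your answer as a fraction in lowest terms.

1/2

Bilal's father's ABO genotype from I^B i × I^B i: 1/4 I^B I^B, 1/2 I^B i, 1/4 i i.
Crossing each possibility with the mother I^A I^A and summing P(type AB): 1/4·1 + 1/2·1/2 + 1/4·0 = 1/2.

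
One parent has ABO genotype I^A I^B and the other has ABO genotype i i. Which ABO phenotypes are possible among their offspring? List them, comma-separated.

Gametes from I^A I^B × i i give offspring ABO genotypes I^A i, I^B i, i.e. phenotypes A, B.

A, B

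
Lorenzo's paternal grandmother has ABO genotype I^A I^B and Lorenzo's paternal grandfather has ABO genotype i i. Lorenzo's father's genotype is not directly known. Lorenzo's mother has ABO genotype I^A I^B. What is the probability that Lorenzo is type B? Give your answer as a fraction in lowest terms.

3/8

Lorenzo's father's ABO genotype from I^A I^B × i i: 1/2 I^A i, 1/2 I^B i.
Crossing each possibility with the mother I^A I^B and summing P(type B): 1/2·1/4 + 1/2·1/2 = 3/8.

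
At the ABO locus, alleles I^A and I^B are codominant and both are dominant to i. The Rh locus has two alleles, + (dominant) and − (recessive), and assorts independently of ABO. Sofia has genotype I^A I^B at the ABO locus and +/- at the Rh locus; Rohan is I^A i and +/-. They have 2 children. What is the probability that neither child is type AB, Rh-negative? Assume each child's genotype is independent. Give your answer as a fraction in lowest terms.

ABO cross I^A I^B × I^A i → 1/2 A, 1/4 B, 1/4 AB.
Rh cross +/- × +/- → 3/4 Rh+, 1/4 Rh-; so P(type AB, Rh-negative) = 1/4 × 1/4 = 1/16 per child.
P(not type AB, Rh-negative) = 15/16 for one child; (15/16)^2 = 225/256.

225/256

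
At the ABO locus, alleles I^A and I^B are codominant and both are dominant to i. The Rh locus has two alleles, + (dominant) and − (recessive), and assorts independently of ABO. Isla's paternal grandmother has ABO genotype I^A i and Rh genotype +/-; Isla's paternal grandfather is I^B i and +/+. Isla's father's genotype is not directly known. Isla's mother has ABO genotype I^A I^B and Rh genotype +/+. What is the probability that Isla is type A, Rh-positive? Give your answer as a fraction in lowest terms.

Isla's father's ABO genotype from I^A i × I^B i: 1/4 I^A I^B, 1/4 I^A i, 1/4 I^B i, 1/4 i i.
Crossing each possibility with the mother I^A I^B and summing P(type A): 1/4·1/4 + 1/4·1/2 + 1/4·1/4 + 1/4·1/2 = 3/8.
Similarly for Rh via the father's Rh distribution: P(Rh+) = 1.
Independent loci: 3/8 × 1 = 3/8.

3/8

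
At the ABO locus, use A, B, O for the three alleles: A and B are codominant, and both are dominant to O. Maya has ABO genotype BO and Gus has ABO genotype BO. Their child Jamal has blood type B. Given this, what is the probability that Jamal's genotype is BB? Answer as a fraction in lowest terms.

Cross BO × BO → 1/4 BB, 1/2 BO, 1/4 OO.
Type-B genotypes among offspring: BB (1/4), BO (1/2); total 3/4.
P(BB | type B) = (1/4) / (3/4) = 1/3.

1/3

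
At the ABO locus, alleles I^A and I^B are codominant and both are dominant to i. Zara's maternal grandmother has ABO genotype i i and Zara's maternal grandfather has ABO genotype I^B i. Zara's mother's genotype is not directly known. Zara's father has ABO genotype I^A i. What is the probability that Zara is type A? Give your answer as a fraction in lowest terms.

3/8

Zara's mother's ABO genotype from i i × I^B i: 1/2 I^B i, 1/2 i i.
Crossing each possibility with the father I^A i and summing P(type A): 1/2·1/4 + 1/2·1/2 = 3/8.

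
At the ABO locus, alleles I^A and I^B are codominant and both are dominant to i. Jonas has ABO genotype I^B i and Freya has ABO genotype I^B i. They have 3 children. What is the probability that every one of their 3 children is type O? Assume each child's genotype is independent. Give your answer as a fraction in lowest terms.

1/64

ABO cross I^B i × I^B i → 1/4 O, 3/4 B.
So P(type O) = 1/4 per child.
All 3 independent: (1/4)^3 = 1/64.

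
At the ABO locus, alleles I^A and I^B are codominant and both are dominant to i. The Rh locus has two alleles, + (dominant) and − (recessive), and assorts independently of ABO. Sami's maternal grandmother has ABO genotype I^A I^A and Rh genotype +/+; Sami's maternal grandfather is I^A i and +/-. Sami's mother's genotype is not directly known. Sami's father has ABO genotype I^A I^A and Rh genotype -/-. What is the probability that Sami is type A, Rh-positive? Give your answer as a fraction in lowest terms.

3/4

Sami's mother's ABO genotype from I^A I^A × I^A i: 1/2 I^A I^A, 1/2 I^A i.
Crossing each possibility with the father I^A I^A and summing P(type A): 1/2·1 + 1/2·1 = 1.
Similarly for Rh via the mother's Rh distribution: P(Rh+) = 3/4.
Independent loci: 1 × 3/4 = 3/4.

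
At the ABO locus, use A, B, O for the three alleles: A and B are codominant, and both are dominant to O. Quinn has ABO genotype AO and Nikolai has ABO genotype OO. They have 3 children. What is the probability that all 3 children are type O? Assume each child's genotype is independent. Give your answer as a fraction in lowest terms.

ABO cross AO × OO → 1/2 O, 1/2 A.
So P(type O) = 1/2 per child.
All 3 independent: (1/2)^3 = 1/8.

1/8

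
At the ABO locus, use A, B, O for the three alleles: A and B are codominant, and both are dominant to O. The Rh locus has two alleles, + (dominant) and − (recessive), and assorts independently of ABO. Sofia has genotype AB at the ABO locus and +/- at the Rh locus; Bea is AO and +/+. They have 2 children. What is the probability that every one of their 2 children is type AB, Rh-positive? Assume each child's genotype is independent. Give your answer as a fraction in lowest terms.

1/16

ABO cross AB × AO → 1/2 A, 1/4 B, 1/4 AB.
Rh cross +/- × +/+ → 1 Rh+; so P(type AB, Rh-positive) = 1/4 × 1 = 1/4 per child.
All 2 independent: (1/4)^2 = 1/16.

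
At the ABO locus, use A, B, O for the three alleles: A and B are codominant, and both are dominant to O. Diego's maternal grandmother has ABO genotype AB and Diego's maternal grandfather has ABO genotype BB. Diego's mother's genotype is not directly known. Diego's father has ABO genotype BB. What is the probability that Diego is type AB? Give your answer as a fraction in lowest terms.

Diego's mother's ABO genotype from AB × BB: 1/2 AB, 1/2 BB.
Crossing each possibility with the father BB and summing P(type AB): 1/2·1/2 + 1/2·0 = 1/4.

1/4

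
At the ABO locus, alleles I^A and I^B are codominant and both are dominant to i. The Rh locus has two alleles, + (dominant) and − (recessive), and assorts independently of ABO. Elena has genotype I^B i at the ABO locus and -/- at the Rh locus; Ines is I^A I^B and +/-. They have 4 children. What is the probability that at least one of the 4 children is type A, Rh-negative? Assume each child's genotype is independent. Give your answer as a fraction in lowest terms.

1695/4096

ABO cross I^B i × I^A I^B → 1/4 A, 1/2 B, 1/4 AB.
Rh cross -/- × +/- → 1/2 Rh+, 1/2 Rh-; so P(type A, Rh-negative) = 1/4 × 1/2 = 1/8 per child.
P(none) = (7/8)^4 = 2401/4096; P(at least one) = 1 − 2401/4096 = 1695/4096.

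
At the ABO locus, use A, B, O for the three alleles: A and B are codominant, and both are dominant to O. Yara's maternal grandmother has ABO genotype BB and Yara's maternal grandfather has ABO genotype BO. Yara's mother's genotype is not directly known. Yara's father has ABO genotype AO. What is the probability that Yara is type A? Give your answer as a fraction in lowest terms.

Yara's mother's ABO genotype from BB × BO: 1/2 BB, 1/2 BO.
Crossing each possibility with the father AO and summing P(type A): 1/2·0 + 1/2·1/4 = 1/8.

1/8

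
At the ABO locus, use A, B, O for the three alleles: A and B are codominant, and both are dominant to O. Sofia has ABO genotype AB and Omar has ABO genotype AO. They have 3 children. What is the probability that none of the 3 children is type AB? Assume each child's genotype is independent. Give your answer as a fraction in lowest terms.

27/64

ABO cross AB × AO → 1/2 A, 1/4 B, 1/4 AB.
So P(type AB) = 1/4 per child.
P(not type AB) = 3/4 for one child; (3/4)^3 = 27/64.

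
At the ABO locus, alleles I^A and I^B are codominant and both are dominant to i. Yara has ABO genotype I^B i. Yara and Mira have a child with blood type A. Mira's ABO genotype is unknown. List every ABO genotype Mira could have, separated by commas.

For each candidate genotype of Mira, check whether crossing it with I^B i can produce every observed child phenotype.
  I^A I^A → possible child types {A, AB} ✓
  I^A I^B → possible child types {A, B, AB} ✓
  I^A i → possible child types {O, A, B, AB} ✓
  I^B I^B → possible child types {B} ✗
  I^B i → possible child types {O, B} ✗
  i i → possible child types {O, B} ✗

I^A I^A, I^A I^B, I^A i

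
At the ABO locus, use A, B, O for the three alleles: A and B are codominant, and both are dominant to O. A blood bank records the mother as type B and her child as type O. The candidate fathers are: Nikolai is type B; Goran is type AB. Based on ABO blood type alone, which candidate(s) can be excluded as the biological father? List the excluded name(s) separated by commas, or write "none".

A candidate is excluded only if no genotype consistent with his phenotype could produce a type O child with a type B mother.
Goran (type AB): no genotype consistent with that phenotype can produce a type-O child with a type-B mother.

Goran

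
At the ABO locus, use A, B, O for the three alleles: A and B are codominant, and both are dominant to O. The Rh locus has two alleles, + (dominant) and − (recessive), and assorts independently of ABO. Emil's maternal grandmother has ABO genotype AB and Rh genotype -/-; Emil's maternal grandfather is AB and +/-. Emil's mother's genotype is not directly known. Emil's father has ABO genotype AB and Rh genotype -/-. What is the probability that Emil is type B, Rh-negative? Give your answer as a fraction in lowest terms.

Emil's mother's ABO genotype from AB × AB: 1/4 AA, 1/2 AB, 1/4 BB.
Crossing each possibility with the father AB and summing P(type B): 1/4·0 + 1/2·1/4 + 1/4·1/2 = 1/4.
Similarly for Rh via the mother's Rh distribution: P(Rh-) = 3/4.
Independent loci: 1/4 × 3/4 = 3/16.

3/16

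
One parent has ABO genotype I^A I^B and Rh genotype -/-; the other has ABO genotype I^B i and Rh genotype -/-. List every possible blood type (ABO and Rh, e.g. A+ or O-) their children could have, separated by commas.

Gametes from I^A I^B × I^B i give offspring ABO genotypes I^A I^B, I^A i, I^B I^B, I^B i, i.e. phenotypes A, B, AB.
Rh cross -/- × -/- → phenotypes Rh-.
Combining independently: A-, B-, AB-.

A-, B-, AB-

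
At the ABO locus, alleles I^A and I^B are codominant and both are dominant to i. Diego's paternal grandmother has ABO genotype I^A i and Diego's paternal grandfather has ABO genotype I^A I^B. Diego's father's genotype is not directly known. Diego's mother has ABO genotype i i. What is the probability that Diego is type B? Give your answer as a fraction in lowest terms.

Diego's father's ABO genotype from I^A i × I^A I^B: 1/4 I^A I^A, 1/4 I^A I^B, 1/4 I^A i, 1/4 I^B i.
Crossing each possibility with the mother i i and summing P(type B): 1/4·0 + 1/4·1/2 + 1/4·0 + 1/4·1/2 = 1/4.

1/4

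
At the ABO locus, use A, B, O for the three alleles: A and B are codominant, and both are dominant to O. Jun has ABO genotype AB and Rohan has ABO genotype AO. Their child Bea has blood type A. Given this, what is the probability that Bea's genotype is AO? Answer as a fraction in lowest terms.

Cross AB × AO → 1/4 AA, 1/4 AB, 1/4 AO, 1/4 BO.
Type-A genotypes among offspring: AA (1/4), AO (1/4); total 1/2.
P(AO | type A) = (1/4) / (1/2) = 1/2.

1/2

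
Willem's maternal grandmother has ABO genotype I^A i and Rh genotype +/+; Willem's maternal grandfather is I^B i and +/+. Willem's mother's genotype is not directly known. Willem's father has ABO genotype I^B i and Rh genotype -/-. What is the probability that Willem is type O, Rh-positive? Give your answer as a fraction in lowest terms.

Willem's mother's ABO genotype from I^A i × I^B i: 1/4 I^A I^B, 1/4 I^A i, 1/4 I^B i, 1/4 i i.
Crossing each possibility with the father I^B i and summing P(type O): 1/4·0 + 1/4·1/4 + 1/4·1/4 + 1/4·1/2 = 1/4.
Similarly for Rh via the mother's Rh distribution: P(Rh+) = 1.
Independent loci: 1/4 × 1 = 1/4.

1/4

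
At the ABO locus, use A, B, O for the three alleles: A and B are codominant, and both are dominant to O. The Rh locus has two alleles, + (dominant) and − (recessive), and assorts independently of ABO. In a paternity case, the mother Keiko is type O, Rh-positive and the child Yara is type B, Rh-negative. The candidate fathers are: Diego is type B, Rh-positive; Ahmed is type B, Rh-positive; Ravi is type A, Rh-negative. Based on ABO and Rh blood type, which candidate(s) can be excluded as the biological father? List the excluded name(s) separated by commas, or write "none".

A candidate is excluded only if no genotype consistent with his phenotype could produce a type B, Rh-negative child with a type O, Rh-positive mother.
Ravi (type A, Rh-): no genotype consistent with that phenotype can produce a type-B Rh- child with a type-O mother.

Ravi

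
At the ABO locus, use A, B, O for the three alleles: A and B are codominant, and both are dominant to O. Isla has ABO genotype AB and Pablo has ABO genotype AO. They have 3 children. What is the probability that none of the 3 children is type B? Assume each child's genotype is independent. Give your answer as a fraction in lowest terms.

ABO cross AB × AO → 1/2 A, 1/4 B, 1/4 AB.
So P(type B) = 1/4 per child.
P(not type B) = 3/4 for one child; (3/4)^3 = 27/64.

27/64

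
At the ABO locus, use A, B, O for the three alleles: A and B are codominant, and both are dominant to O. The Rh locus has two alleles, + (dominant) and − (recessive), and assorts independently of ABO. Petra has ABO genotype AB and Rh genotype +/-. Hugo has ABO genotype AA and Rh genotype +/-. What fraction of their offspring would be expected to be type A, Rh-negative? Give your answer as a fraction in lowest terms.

1/8

ABO cross AB × AA → offspring phenotypes: 1/2 A, 1/2 AB.
Rh cross +/- × +/- → 3/4 Rh+, 1/4 Rh-.
Independent loci: P(type A, Rh-negative) = 1/2 × 1/4 = 1/8.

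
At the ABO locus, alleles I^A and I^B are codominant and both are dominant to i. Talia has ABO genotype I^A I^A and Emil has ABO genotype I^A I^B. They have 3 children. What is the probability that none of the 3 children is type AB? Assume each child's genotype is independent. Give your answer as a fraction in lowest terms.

ABO cross I^A I^A × I^A I^B → 1/2 A, 1/2 AB.
So P(type AB) = 1/2 per child.
P(not type AB) = 1/2 for one child; (1/2)^3 = 1/8.

1/8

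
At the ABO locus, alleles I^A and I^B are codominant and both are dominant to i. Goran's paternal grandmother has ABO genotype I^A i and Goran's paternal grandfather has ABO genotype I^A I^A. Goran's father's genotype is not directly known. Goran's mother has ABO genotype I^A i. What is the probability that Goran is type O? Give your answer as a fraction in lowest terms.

1/8

Goran's father's ABO genotype from I^A i × I^A I^A: 1/2 I^A I^A, 1/2 I^A i.
Crossing each possibility with the mother I^A i and summing P(type O): 1/2·0 + 1/2·1/4 = 1/8.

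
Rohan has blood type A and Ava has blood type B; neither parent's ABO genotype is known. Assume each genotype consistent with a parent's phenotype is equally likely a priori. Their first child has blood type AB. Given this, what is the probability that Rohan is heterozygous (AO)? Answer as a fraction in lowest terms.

1/3

Possible genotypes: Rohan ∈ {AA, AO}; Ava ∈ {BB, BO}.
Weight each parental genotype pair by prior × P(type-AB child):
  AA × BB: posterior weight 4/9.
  AA × BO: posterior weight 2/9.
  AO × BB: posterior weight 2/9.
  AO × BO: posterior weight 1/9.
Sum the posterior weight over pairs where Rohan is AO: 1/3.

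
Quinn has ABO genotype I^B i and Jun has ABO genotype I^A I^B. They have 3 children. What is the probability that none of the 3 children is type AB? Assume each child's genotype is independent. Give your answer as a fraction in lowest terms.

ABO cross I^B i × I^A I^B → 1/4 A, 1/2 B, 1/4 AB.
So P(type AB) = 1/4 per child.
P(not type AB) = 3/4 for one child; (3/4)^3 = 27/64.

27/64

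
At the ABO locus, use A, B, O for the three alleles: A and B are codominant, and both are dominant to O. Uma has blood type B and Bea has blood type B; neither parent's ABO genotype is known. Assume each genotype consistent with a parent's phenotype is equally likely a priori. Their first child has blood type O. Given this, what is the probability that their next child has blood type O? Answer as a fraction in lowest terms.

1/4

Possible genotypes: Uma ∈ {BB, BO}; Bea ∈ {BB, BO}.
Weight each parental genotype pair by prior × P(type-O child):
  BO × BO: posterior weight 1; P(next child type O) = 1/4.
Weighted sum = 1/4.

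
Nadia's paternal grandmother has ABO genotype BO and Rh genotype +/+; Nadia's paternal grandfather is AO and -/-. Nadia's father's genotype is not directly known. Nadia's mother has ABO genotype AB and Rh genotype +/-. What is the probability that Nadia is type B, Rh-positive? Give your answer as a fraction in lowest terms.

9/32

Nadia's father's ABO genotype from BO × AO: 1/4 AB, 1/4 AO, 1/4 BO, 1/4 OO.
Crossing each possibility with the mother AB and summing P(type B): 1/4·1/4 + 1/4·1/4 + 1/4·1/2 + 1/4·1/2 = 3/8.
Similarly for Rh via the father's Rh distribution: P(Rh+) = 3/4.
Independent loci: 3/8 × 3/4 = 9/32.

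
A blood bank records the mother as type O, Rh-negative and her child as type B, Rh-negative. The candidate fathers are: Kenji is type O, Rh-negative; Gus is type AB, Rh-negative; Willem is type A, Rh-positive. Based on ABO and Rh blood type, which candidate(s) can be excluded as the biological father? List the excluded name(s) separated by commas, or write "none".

A candidate is excluded only if no genotype consistent with his phenotype could produce a type B, Rh-negative child with a type O, Rh-negative mother.
Kenji (type O, Rh-): no genotype consistent with that phenotype can produce a type-B Rh- child with a type-O mother.
Willem (type A, Rh+): no genotype consistent with that phenotype can produce a type-B Rh- child with a type-O mother.

Kenji, Willem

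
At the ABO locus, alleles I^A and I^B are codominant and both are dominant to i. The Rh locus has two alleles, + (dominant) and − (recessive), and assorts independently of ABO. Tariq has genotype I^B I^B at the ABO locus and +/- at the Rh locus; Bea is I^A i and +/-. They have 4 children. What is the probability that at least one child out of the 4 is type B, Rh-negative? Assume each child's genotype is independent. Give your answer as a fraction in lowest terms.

ABO cross I^B I^B × I^A i → 1/2 B, 1/2 AB.
Rh cross +/- × +/- → 3/4 Rh+, 1/4 Rh-; so P(type B, Rh-negative) = 1/2 × 1/4 = 1/8 per child.
P(none) = (7/8)^4 = 2401/4096; P(at least one) = 1 − 2401/4096 = 1695/4096.

1695/4096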